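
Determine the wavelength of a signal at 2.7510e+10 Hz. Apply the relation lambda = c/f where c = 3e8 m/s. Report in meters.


lambda = c / f = 3.0000e+08 / 2.7510e+10 = 0.01091 m

0.01091 m


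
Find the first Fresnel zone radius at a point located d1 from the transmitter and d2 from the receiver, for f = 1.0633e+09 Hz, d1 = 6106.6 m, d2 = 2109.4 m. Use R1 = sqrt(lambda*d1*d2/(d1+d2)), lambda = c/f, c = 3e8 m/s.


lambda = c / f = 3.0000e+08 / 1.0633e+09 = 0.2821405 m
R1 = sqrt(0.2821405 * 6106.6 * 2109.4 / (6106.6 + 2109.4)) = 21.03 m

21.03 m


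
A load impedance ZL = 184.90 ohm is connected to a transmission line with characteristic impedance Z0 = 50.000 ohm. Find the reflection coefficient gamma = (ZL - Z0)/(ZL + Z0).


gamma = (184.90 - 50.000) / (184.90 + 50.000) = 0.5743

0.5743


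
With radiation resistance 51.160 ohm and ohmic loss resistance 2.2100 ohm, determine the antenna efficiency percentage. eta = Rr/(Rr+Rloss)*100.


eta = 51.160 / (51.160 + 2.2100) * 100 = 95.86%

95.86%


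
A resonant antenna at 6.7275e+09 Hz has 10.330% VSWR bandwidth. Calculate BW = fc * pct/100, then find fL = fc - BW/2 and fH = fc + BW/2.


BW = 6.7275e+09 * 10.330/100 = 6.949508e+08 Hz
fL = 6.7275e+09 - 6.949508e+08/2 = 6.380e+09 Hz
fH = 6.7275e+09 + 6.949508e+08/2 = 7.075e+09 Hz

BW=6.950e+08 Hz, fL=6.380e+09 Hz, fH=7.075e+09 Hz


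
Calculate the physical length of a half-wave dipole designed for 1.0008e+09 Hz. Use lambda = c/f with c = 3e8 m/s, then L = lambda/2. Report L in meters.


lambda = c / f = 3.0000e+08 / 1.0008e+09 = 0.2997602 m
L = lambda / 2 = 0.2997602 / 2 = 0.1499 m

0.1499 m


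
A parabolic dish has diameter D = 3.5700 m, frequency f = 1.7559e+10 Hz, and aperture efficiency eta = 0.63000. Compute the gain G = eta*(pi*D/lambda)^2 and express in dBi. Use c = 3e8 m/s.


lambda = c / f = 3.0000e+08 / 1.7559e+10 = 0.01708526 m
G_linear = 0.63000 * (pi * 3.5700 / 0.01708526)^2 = 271477.3
G_dBi = 10 * log10(271477.3) = 54.34 dBi

54.34 dBi


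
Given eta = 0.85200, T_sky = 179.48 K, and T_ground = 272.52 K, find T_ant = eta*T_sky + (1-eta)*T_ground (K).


T_ant = 0.85200 * 179.48 + (1 - 0.85200) * 272.52 = 193.2 K

193.2 K


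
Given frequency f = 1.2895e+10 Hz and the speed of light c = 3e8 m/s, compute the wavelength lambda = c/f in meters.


lambda = c / f = 3.0000e+08 / 1.2895e+10 = 0.02326 m

0.02326 m


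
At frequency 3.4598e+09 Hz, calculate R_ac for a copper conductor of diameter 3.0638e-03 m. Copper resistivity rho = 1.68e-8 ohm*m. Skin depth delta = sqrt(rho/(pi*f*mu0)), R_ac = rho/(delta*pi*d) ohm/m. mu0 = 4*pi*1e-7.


delta = sqrt(1.68e-8 / (pi * 3.4598e+09 * 4*pi*1e-7)) = 1.109045e-06 m
R_ac = 1.68e-8 / (1.109045e-06 * pi * 3.0638e-03) = 1.574 ohm/m

1.574 ohm/m


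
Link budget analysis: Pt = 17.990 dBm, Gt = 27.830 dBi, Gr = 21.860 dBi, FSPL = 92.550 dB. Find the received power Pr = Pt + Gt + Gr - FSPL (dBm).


Pr = 17.990 + 27.830 + 21.860 - 92.550 = -24.87 dBm

-24.87 dBm


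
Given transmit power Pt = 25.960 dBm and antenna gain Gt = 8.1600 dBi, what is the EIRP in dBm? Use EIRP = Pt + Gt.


EIRP = Pt + Gt = 25.960 + 8.1600 = 34.12 dBm

34.12 dBm


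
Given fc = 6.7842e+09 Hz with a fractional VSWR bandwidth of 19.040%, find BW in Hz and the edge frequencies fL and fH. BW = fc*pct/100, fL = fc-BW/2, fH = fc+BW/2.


BW = 6.7842e+09 * 19.040/100 = 1.291712e+09 Hz
fL = 6.7842e+09 - 1.291712e+09/2 = 6.138e+09 Hz
fH = 6.7842e+09 + 1.291712e+09/2 = 7.430e+09 Hz

BW=1.292e+09 Hz, fL=6.138e+09 Hz, fH=7.430e+09 Hz


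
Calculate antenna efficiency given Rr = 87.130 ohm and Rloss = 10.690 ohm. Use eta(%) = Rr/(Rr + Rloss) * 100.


eta = 87.130 / (87.130 + 10.690) * 100 = 89.07%

89.07%


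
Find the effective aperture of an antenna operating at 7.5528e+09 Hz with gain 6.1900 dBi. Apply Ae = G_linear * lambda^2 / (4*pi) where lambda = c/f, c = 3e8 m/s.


lambda = c / f = 3.0000e+08 / 7.5528e+09 = 0.03972037 m
G_linear = 10^(6.1900/10) = 4.159106
Ae = G_linear * lambda^2 / (4*pi) = 4.159106 * 0.03972037^2 / (4*pi) = 5.222e-04 m^2

5.222e-04 m^2


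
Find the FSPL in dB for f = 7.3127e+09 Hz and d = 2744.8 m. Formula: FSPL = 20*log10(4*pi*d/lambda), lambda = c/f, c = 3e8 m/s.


lambda = c / f = 3.0000e+08 / 7.3127e+09 = 0.04102452 m
FSPL = 20 * log10(4*pi*2744.8/0.04102452) = 118.5 dB

118.5 dB


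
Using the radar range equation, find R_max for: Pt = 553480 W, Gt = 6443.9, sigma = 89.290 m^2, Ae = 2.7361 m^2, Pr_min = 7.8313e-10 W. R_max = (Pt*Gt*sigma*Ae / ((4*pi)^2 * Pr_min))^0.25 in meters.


R^4 = 553480*6443.9*89.290*2.7361 / ((4*pi)^2 * 7.8313e-10) = 7.045826e+18
R_max = 7.045826e+18^0.25 = 51521 m

51521 m


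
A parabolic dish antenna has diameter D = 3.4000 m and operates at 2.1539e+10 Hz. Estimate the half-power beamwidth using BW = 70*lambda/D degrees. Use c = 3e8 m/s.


lambda = c / f = 3.0000e+08 / 2.1539e+10 = 0.01392822 m
BW = 70 * 0.01392822 / 3.4000 = 0.2868 deg

0.2868 deg


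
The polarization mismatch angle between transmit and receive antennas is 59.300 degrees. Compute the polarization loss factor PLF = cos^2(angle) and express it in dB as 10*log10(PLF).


PLF_linear = cos^2(59.300 deg) = 0.2606541
PLF_dB = 10 * log10(0.2606541) = -5.839 dB

-5.839 dB


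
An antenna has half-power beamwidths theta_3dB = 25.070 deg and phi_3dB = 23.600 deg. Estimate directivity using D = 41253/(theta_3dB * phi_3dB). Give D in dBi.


D_linear = 41253 / (25.070 * 23.600) = 69.72511
D_dBi = 10 * log10(69.72511) = 18.43 dBi

18.43 dBi


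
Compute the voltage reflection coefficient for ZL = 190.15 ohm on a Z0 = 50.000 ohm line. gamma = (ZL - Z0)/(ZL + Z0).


gamma = (190.15 - 50.000) / (190.15 + 50.000) = 0.5836

0.5836


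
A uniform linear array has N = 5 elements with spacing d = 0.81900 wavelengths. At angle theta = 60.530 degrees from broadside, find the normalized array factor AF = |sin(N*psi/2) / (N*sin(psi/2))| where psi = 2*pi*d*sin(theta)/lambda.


psi = 2*pi*0.81900*sin(60.530 deg) = 4.480115 rad
AF = |sin(5*4.480115/2) / (5*sin(4.480115/2))| = 0.2497

0.2497


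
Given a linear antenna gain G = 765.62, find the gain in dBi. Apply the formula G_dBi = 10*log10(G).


G_dBi = 10 * log10(765.62) = 28.84 dBi

28.84 dBi


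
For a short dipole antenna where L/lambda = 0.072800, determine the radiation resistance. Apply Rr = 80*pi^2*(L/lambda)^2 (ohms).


Rr = 80 * pi^2 * (0.072800)^2 = 80 * 9.869604 * 5.299840e-03 = 4.185 ohm

4.185 ohm


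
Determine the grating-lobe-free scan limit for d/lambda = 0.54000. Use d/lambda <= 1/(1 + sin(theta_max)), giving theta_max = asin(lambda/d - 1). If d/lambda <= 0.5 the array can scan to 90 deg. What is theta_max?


lambda/d - 1 = 1/0.54000 - 1 = 0.8518519
theta_max = asin(0.8518519) = 58.41 deg

58.41 deg


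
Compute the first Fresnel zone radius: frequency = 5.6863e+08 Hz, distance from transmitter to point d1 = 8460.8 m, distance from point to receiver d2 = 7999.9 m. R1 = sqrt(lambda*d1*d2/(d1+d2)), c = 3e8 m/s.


lambda = c / f = 3.0000e+08 / 5.6863e+08 = 0.5275838 m
R1 = sqrt(0.5275838 * 8460.8 * 7999.9 / (8460.8 + 7999.9)) = 46.58 m

46.58 m


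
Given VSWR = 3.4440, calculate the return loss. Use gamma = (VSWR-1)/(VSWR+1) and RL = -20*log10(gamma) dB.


gamma = (3.4440 - 1) / (3.4440 + 1) = 0.5499550
RL = -20 * log10(0.5499550) = 5.193 dB

5.193 dB


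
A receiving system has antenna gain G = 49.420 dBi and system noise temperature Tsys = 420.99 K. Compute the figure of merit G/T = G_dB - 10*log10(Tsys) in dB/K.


G/T = 49.420 - 10*log10(420.99) = 49.420 - 26.24272 = 23.18 dB/K

23.18 dB/K


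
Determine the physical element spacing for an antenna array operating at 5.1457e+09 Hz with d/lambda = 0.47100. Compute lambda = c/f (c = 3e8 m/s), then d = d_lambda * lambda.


lambda = c / f = 3.0000e+08 / 5.1457e+09 = 0.05830111 m
d = 0.47100 * 0.05830111 = 0.02746 m

0.02746 m


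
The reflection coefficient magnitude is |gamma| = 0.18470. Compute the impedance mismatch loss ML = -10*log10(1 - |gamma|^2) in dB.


ML = -10 * log10(1 - 0.18470^2) = -10 * log10(0.96588591) = 0.1507 dB

0.1507 dB


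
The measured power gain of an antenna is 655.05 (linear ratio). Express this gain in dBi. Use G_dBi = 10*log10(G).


G_dBi = 10 * log10(655.05) = 28.16 dBi

28.16 dBi


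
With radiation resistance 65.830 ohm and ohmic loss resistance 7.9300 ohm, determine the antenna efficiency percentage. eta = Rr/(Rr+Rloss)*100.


eta = 65.830 / (65.830 + 7.9300) * 100 = 89.25%

89.25%


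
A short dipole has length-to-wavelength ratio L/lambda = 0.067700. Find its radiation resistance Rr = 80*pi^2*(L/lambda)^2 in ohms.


Rr = 80 * pi^2 * (0.067700)^2 = 80 * 9.869604 * 4.583290e-03 = 3.619 ohm

3.619 ohm


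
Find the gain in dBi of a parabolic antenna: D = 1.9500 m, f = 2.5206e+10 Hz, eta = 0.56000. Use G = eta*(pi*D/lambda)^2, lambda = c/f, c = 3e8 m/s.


lambda = c / f = 3.0000e+08 / 2.5206e+10 = 0.01190193 m
G_linear = 0.56000 * (pi * 1.9500 / 0.01190193)^2 = 148361.8
G_dBi = 10 * log10(148361.8) = 51.71 dBi

51.71 dBi


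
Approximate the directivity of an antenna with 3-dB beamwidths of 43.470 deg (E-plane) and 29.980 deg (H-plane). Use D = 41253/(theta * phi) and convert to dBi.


D_linear = 41253 / (43.470 * 29.980) = 31.65441
D_dBi = 10 * log10(31.65441) = 15.00 dBi

15.00 dBi


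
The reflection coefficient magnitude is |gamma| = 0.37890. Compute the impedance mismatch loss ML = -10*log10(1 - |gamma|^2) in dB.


ML = -10 * log10(1 - 0.37890^2) = -10 * log10(0.85643479) = 0.6731 dB

0.6731 dB


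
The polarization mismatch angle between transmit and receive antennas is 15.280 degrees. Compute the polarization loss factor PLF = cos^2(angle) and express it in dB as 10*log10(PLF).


PLF_linear = cos^2(15.280 deg) = 0.9305486
PLF_dB = 10 * log10(0.9305486) = -0.3126 dB

-0.3126 dB


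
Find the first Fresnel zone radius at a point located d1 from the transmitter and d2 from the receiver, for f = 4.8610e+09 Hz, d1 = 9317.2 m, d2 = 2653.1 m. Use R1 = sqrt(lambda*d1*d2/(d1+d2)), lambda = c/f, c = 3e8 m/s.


lambda = c / f = 3.0000e+08 / 4.8610e+09 = 0.06171570 m
R1 = sqrt(0.06171570 * 9317.2 * 2653.1 / (9317.2 + 2653.1)) = 11.29 m

11.29 m


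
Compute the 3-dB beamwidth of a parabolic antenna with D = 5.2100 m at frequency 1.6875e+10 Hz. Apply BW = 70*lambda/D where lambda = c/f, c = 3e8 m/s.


lambda = c / f = 3.0000e+08 / 1.6875e+10 = 0.01777778 m
BW = 70 * 0.01777778 / 5.2100 = 0.2389 deg

0.2389 deg


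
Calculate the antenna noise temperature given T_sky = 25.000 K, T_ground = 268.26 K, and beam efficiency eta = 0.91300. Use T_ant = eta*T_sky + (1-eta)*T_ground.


T_ant = 0.91300 * 25.000 + (1 - 0.91300) * 268.26 = 46.16 K

46.16 K


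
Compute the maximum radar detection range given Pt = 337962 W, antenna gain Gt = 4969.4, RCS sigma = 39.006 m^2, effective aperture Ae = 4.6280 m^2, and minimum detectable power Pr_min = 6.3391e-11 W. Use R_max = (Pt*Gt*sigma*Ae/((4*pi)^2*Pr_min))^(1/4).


R^4 = 337962*4969.4*39.006*4.6280 / ((4*pi)^2 * 6.3391e-11) = 3.028651e+19
R_max = 3.028651e+19^0.25 = 74184 m

74184 m


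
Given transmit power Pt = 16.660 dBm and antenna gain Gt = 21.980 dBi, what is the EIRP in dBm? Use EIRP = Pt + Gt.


EIRP = Pt + Gt = 16.660 + 21.980 = 38.64 dBm

38.64 dBm


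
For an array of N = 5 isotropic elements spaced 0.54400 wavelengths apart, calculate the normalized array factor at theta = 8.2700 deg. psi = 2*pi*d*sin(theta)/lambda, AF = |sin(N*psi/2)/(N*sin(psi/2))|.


psi = 2*pi*0.54400*sin(8.2700 deg) = 0.4916461 rad
AF = |sin(5*0.4916461/2) / (5*sin(0.4916461/2))| = 0.7743

0.7743


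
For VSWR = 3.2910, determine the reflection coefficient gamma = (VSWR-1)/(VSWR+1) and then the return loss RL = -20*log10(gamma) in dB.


gamma = (3.2910 - 1) / (3.2910 + 1) = 0.5339082
RL = -20 * log10(0.5339082) = 5.451 dB

5.451 dB


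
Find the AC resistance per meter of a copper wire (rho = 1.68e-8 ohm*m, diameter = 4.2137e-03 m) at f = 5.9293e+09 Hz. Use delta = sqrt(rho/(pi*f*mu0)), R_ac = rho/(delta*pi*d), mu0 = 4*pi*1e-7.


delta = sqrt(1.68e-8 / (pi * 5.9293e+09 * 4*pi*1e-7)) = 8.471749e-07 m
R_ac = 1.68e-8 / (8.471749e-07 * pi * 4.2137e-03) = 1.498 ohm/m

1.498 ohm/m


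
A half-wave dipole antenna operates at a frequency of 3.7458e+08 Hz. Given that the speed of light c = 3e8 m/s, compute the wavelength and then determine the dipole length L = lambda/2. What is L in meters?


lambda = c / f = 3.0000e+08 / 3.7458e+08 = 0.8008970 m
L = lambda / 2 = 0.8008970 / 2 = 0.4004 m

0.4004 m


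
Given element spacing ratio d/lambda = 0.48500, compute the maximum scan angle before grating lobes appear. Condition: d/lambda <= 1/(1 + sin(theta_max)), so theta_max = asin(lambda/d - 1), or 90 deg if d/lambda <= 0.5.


lambda/d - 1 = 1/0.48500 - 1 = 1.061856 >= 1
d/lambda <= 0.5, so the array can scan to endfire without grating lobes: theta_max = 90 deg

90 deg


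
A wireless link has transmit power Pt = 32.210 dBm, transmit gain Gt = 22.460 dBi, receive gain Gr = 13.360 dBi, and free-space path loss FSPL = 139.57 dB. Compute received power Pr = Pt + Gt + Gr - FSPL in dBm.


Pr = 32.210 + 22.460 + 13.360 - 139.57 = -71.54 dBm

-71.54 dBm


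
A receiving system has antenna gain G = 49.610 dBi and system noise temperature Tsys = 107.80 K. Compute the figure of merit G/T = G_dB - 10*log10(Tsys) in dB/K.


G/T = 49.610 - 10*log10(107.80) = 49.610 - 20.32619 = 29.28 dB/K

29.28 dB/K


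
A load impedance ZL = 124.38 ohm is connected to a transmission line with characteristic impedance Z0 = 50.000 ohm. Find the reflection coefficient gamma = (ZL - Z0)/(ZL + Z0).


gamma = (124.38 - 50.000) / (124.38 + 50.000) = 0.4265

0.4265


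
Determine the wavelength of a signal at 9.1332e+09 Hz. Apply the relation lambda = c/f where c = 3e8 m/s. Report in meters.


lambda = c / f = 3.0000e+08 / 9.1332e+09 = 0.03285 m

0.03285 m


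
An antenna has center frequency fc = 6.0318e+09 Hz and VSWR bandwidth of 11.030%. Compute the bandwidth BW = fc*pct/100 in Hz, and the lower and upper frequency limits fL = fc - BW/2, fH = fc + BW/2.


BW = 6.0318e+09 * 11.030/100 = 6.653075e+08 Hz
fL = 6.0318e+09 - 6.653075e+08/2 = 5.699e+09 Hz
fH = 6.0318e+09 + 6.653075e+08/2 = 6.364e+09 Hz

BW=6.653e+08 Hz, fL=5.699e+09 Hz, fH=6.364e+09 Hz


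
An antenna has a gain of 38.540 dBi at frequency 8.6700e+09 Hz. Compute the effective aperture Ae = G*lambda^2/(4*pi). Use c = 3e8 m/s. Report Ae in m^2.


lambda = c / f = 3.0000e+08 / 8.6700e+09 = 0.03460208 m
G_linear = 10^(38.540/10) = 7144.963
Ae = G_linear * lambda^2 / (4*pi) = 7144.963 * 0.03460208^2 / (4*pi) = 0.6808 m^2

0.6808 m^2


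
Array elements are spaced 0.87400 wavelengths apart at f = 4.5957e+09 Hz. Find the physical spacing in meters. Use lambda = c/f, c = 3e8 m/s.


lambda = c / f = 3.0000e+08 / 4.5957e+09 = 0.06527841 m
d = 0.87400 * 0.06527841 = 0.05705 m

0.05705 m


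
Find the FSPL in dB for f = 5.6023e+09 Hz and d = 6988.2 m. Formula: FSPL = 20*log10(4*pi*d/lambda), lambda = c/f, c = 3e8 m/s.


lambda = c / f = 3.0000e+08 / 5.6023e+09 = 0.05354944 m
FSPL = 20 * log10(4*pi*6988.2/0.05354944) = 124.3 dB

124.3 dB


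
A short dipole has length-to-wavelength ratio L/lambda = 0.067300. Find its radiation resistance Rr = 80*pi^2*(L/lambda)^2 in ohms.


Rr = 80 * pi^2 * (0.067300)^2 = 80 * 9.869604 * 4.529290e-03 = 3.576 ohm

3.576 ohm


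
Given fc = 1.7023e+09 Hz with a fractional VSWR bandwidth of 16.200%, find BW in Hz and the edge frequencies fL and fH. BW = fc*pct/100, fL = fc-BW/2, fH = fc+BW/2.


BW = 1.7023e+09 * 16.200/100 = 2.757726e+08 Hz
fL = 1.7023e+09 - 2.757726e+08/2 = 1.564e+09 Hz
fH = 1.7023e+09 + 2.757726e+08/2 = 1.840e+09 Hz

BW=2.758e+08 Hz, fL=1.564e+09 Hz, fH=1.840e+09 Hz


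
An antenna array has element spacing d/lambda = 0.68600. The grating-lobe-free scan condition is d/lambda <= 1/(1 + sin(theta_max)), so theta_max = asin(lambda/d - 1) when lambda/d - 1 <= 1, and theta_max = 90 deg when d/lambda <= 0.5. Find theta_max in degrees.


lambda/d - 1 = 1/0.68600 - 1 = 0.4577259
theta_max = asin(0.4577259) = 27.24 deg

27.24 deg


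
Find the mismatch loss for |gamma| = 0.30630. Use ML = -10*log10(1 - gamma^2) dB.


ML = -10 * log10(1 - 0.30630^2) = -10 * log10(0.90618031) = 0.4279 dB

0.4279 dB


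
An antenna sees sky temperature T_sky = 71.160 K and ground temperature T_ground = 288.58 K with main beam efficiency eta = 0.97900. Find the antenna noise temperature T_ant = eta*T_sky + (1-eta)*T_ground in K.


T_ant = 0.97900 * 71.160 + (1 - 0.97900) * 288.58 = 75.73 K

75.73 K


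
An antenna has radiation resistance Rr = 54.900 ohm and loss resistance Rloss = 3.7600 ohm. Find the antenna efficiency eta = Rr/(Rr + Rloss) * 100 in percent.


eta = 54.900 / (54.900 + 3.7600) * 100 = 93.59%

93.59%


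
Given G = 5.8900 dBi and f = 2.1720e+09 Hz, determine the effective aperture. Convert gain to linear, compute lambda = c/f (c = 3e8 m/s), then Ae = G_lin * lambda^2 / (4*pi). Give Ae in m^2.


lambda = c / f = 3.0000e+08 / 2.1720e+09 = 0.1381215 m
G_linear = 10^(5.8900/10) = 3.881504
Ae = G_linear * lambda^2 / (4*pi) = 3.881504 * 0.1381215^2 / (4*pi) = 5.893e-03 m^2

5.893e-03 m^2


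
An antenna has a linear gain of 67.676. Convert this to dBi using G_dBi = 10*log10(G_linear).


G_dBi = 10 * log10(67.676) = 18.30 dBi

18.30 dBi


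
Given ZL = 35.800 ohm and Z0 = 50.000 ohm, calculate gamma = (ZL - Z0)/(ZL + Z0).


gamma = (35.800 - 50.000) / (35.800 + 50.000) = -0.1655

-0.1655


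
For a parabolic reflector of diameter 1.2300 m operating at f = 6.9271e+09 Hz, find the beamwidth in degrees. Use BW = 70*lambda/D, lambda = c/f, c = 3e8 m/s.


lambda = c / f = 3.0000e+08 / 6.9271e+09 = 0.04330817 m
BW = 70 * 0.04330817 / 1.2300 = 2.465 deg

2.465 deg


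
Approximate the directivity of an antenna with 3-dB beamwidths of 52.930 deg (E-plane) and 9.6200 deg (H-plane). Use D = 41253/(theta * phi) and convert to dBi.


D_linear = 41253 / (52.930 * 9.6200) = 81.01745
D_dBi = 10 * log10(81.01745) = 19.09 dBi

19.09 dBi


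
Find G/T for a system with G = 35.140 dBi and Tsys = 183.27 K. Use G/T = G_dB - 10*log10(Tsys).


G/T = 35.140 - 10*log10(183.27) = 35.140 - 22.63091 = 12.51 dB/K

12.51 dB/K


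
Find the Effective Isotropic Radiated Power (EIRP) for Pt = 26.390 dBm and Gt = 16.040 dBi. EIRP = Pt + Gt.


EIRP = Pt + Gt = 26.390 + 16.040 = 42.43 dBm

42.43 dBm


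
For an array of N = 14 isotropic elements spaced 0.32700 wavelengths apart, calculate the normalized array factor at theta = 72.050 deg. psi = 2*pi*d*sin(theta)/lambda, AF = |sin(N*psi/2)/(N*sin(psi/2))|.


psi = 2*pi*0.32700*sin(72.050 deg) = 1.954596 rad
AF = |sin(14*1.954596/2) / (14*sin(1.954596/2))| = 0.07740

0.07740


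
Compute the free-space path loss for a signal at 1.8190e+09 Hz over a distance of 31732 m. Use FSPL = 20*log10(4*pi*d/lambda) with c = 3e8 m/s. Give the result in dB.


lambda = c / f = 3.0000e+08 / 1.8190e+09 = 0.1649258 m
FSPL = 20 * log10(4*pi*31732/0.1649258) = 127.7 dB

127.7 dB


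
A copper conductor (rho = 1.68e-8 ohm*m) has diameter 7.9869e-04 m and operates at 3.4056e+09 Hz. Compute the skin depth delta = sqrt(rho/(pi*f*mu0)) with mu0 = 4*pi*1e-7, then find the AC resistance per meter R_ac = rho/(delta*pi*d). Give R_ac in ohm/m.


delta = sqrt(1.68e-8 / (pi * 3.4056e+09 * 4*pi*1e-7)) = 1.117836e-06 m
R_ac = 1.68e-8 / (1.117836e-06 * pi * 7.9869e-04) = 5.990 ohm/m

5.990 ohm/m


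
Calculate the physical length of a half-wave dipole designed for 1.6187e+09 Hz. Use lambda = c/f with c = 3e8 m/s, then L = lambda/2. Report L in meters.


lambda = c / f = 3.0000e+08 / 1.6187e+09 = 0.1853339 m
L = lambda / 2 = 0.1853339 / 2 = 0.09267 m

0.09267 m


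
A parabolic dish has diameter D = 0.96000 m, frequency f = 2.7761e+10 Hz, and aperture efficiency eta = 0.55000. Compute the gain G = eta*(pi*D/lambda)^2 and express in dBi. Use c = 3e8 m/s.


lambda = c / f = 3.0000e+08 / 2.7761e+10 = 0.01080653 m
G_linear = 0.55000 * (pi * 0.96000 / 0.01080653)^2 = 42838.31
G_dBi = 10 * log10(42838.31) = 46.32 dBi

46.32 dBi


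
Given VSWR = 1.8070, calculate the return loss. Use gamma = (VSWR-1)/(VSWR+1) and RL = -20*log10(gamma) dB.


gamma = (1.8070 - 1) / (1.8070 + 1) = 0.2874955
RL = -20 * log10(0.2874955) = 10.83 dB

10.83 dB


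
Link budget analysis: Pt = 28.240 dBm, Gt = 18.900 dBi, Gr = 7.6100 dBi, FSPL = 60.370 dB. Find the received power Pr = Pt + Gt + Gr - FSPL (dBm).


Pr = 28.240 + 18.900 + 7.6100 - 60.370 = -5.62 dBm

-5.62 dBm


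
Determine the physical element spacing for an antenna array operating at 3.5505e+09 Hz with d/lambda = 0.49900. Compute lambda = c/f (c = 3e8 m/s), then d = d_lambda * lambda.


lambda = c / f = 3.0000e+08 / 3.5505e+09 = 0.08449514 m
d = 0.49900 * 0.08449514 = 0.04216 m

0.04216 m


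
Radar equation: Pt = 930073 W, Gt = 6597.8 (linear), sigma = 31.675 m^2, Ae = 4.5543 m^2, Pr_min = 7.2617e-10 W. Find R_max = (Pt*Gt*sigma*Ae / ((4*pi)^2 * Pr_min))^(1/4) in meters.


R^4 = 930073*6597.8*31.675*4.5543 / ((4*pi)^2 * 7.2617e-10) = 7.719629e+18
R_max = 7.719629e+18^0.25 = 52711 m

52711 m


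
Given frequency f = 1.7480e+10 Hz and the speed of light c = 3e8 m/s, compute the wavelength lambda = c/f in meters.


lambda = c / f = 3.0000e+08 / 1.7480e+10 = 0.01716 m

0.01716 m


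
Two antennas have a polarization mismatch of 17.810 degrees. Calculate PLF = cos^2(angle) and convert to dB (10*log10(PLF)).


PLF_linear = cos^2(17.810 deg) = 0.9064488
PLF_dB = 10 * log10(0.9064488) = -0.4266 dB

-0.4266 dB


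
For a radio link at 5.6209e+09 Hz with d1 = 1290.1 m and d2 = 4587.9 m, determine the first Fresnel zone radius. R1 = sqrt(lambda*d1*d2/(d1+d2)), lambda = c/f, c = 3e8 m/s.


lambda = c / f = 3.0000e+08 / 5.6209e+09 = 0.05337224 m
R1 = sqrt(0.05337224 * 1290.1 * 4587.9 / (1290.1 + 4587.9)) = 7.331 m

7.331 m


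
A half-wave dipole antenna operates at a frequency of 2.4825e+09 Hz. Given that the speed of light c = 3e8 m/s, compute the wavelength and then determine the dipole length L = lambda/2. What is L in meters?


lambda = c / f = 3.0000e+08 / 2.4825e+09 = 0.1208459 m
L = lambda / 2 = 0.1208459 / 2 = 0.06042 m

0.06042 m


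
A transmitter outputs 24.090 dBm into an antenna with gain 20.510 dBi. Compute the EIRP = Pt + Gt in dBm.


EIRP = Pt + Gt = 24.090 + 20.510 = 44.60 dBm

44.60 dBm


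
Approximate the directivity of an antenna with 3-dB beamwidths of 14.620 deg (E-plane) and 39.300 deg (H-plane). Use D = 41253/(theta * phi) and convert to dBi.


D_linear = 41253 / (14.620 * 39.300) = 71.79854
D_dBi = 10 * log10(71.79854) = 18.56 dBi

18.56 dBi


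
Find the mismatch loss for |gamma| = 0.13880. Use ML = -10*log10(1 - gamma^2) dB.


ML = -10 * log10(1 - 0.13880^2) = -10 * log10(0.98073456) = 0.08449 dB

0.08449 dB


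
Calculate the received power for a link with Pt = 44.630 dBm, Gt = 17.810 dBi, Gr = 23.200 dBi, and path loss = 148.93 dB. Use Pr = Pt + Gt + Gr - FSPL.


Pr = 44.630 + 17.810 + 23.200 - 148.93 = -63.29 dBm

-63.29 dBm


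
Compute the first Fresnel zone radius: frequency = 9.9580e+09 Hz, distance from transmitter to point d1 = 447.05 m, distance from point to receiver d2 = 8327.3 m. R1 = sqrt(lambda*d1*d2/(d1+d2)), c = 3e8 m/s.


lambda = c / f = 3.0000e+08 / 9.9580e+09 = 0.03012653 m
R1 = sqrt(0.03012653 * 447.05 * 8327.3 / (447.05 + 8327.3)) = 3.575 m

3.575 m


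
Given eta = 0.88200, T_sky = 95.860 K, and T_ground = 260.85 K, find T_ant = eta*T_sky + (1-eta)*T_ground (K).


T_ant = 0.88200 * 95.860 + (1 - 0.88200) * 260.85 = 115.3 K

115.3 K


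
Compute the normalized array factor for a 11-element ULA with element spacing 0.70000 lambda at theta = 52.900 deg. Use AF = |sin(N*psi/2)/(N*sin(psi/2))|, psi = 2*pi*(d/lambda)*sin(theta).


psi = 2*pi*0.70000*sin(52.900 deg) = 3.507957 rad
AF = |sin(11*3.507957/2) / (11*sin(3.507957/2))| = 0.03973

0.03973


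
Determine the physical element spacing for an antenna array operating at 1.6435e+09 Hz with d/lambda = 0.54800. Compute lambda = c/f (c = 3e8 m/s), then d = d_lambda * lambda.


lambda = c / f = 3.0000e+08 / 1.6435e+09 = 0.1825373 m
d = 0.54800 * 0.1825373 = 0.1000 m

0.1000 m


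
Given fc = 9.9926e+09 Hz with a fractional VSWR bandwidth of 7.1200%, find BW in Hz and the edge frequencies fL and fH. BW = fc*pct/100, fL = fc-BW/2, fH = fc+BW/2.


BW = 9.9926e+09 * 7.1200/100 = 7.114731e+08 Hz
fL = 9.9926e+09 - 7.114731e+08/2 = 9.637e+09 Hz
fH = 9.9926e+09 + 7.114731e+08/2 = 1.035e+10 Hz

BW=7.115e+08 Hz, fL=9.637e+09 Hz, fH=1.035e+10 Hz


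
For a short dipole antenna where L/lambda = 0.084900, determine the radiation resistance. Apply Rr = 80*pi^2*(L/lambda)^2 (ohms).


Rr = 80 * pi^2 * (0.084900)^2 = 80 * 9.869604 * 7.208010e-03 = 5.691 ohm

5.691 ohm


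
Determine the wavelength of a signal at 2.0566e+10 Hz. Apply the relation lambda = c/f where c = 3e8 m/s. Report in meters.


lambda = c / f = 3.0000e+08 / 2.0566e+10 = 0.01459 m

0.01459 m


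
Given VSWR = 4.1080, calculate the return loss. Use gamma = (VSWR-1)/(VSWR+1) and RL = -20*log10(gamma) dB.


gamma = (4.1080 - 1) / (4.1080 + 1) = 0.6084573
RL = -20 * log10(0.6084573) = 4.315 dB

4.315 dB


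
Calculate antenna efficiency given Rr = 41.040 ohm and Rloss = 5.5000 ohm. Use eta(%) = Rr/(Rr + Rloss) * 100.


eta = 41.040 / (41.040 + 5.5000) * 100 = 88.18%

88.18%


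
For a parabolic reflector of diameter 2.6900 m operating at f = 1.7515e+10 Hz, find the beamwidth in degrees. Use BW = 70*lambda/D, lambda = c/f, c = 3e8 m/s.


lambda = c / f = 3.0000e+08 / 1.7515e+10 = 0.01712818 m
BW = 70 * 0.01712818 / 2.6900 = 0.4457 deg

0.4457 deg


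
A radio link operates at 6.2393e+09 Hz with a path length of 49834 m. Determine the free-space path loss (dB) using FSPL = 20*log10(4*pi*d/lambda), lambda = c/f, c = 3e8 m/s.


lambda = c / f = 3.0000e+08 / 6.2393e+09 = 0.04808232 m
FSPL = 20 * log10(4*pi*49834/0.04808232) = 142.3 dB

142.3 dB


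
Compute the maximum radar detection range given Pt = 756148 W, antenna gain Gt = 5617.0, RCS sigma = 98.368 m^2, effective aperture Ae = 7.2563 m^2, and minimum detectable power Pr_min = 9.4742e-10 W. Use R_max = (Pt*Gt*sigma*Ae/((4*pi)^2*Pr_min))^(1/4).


R^4 = 756148*5617.0*98.368*7.2563 / ((4*pi)^2 * 9.4742e-10) = 2.026367e+19
R_max = 2.026367e+19^0.25 = 67093 m

67093 m


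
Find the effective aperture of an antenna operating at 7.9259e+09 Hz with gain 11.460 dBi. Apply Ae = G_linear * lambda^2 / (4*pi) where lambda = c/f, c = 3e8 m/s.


lambda = c / f = 3.0000e+08 / 7.9259e+09 = 0.03785059 m
G_linear = 10^(11.460/10) = 13.99587
Ae = G_linear * lambda^2 / (4*pi) = 13.99587 * 0.03785059^2 / (4*pi) = 1.596e-03 m^2

1.596e-03 m^2


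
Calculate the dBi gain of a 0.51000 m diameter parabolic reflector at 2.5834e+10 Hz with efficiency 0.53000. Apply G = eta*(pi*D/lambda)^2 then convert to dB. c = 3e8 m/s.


lambda = c / f = 3.0000e+08 / 2.5834e+10 = 0.01161260 m
G_linear = 0.53000 * (pi * 0.51000 / 0.01161260)^2 = 10089.21
G_dBi = 10 * log10(10089.21) = 40.04 dBi

40.04 dBi


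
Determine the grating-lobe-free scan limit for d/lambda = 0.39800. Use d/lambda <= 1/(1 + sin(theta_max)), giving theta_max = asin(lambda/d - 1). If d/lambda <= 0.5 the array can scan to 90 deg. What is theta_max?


lambda/d - 1 = 1/0.39800 - 1 = 1.512563 >= 1
d/lambda <= 0.5, so the array can scan to endfire without grating lobes: theta_max = 90 deg

90 deg


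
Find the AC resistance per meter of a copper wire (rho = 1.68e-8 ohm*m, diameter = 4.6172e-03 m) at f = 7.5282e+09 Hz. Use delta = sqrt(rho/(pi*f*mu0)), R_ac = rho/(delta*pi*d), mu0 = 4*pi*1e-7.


delta = sqrt(1.68e-8 / (pi * 7.5282e+09 * 4*pi*1e-7)) = 7.518465e-07 m
R_ac = 1.68e-8 / (7.518465e-07 * pi * 4.6172e-03) = 1.540 ohm/m

1.540 ohm/m


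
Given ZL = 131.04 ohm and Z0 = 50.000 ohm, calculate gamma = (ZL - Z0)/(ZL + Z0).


gamma = (131.04 - 50.000) / (131.04 + 50.000) = 0.4476

0.4476


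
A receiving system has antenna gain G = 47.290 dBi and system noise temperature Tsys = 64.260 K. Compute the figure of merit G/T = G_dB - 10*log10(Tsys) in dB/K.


G/T = 47.290 - 10*log10(64.260) = 47.290 - 18.07941 = 29.21 dB/K

29.21 dB/K


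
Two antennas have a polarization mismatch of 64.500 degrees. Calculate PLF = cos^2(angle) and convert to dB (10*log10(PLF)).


PLF_linear = cos^2(64.500 deg) = 0.1853398
PLF_dB = 10 * log10(0.1853398) = -7.320 dB

-7.320 dB


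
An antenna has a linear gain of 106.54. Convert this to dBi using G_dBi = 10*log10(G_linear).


G_dBi = 10 * log10(106.54) = 20.28 dBi

20.28 dBi


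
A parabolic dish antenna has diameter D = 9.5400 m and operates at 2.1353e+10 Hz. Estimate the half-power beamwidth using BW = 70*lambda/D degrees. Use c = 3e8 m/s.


lambda = c / f = 3.0000e+08 / 2.1353e+10 = 0.01404955 m
BW = 70 * 0.01404955 / 9.5400 = 0.1031 deg

0.1031 deg


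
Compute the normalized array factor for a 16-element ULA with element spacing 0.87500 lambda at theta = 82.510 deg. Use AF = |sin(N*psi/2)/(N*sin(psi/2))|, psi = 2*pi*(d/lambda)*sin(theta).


psi = 2*pi*0.87500*sin(82.510 deg) = 5.450878 rad
AF = |sin(16*5.450878/2) / (16*sin(5.450878/2))| = 0.05667

0.05667


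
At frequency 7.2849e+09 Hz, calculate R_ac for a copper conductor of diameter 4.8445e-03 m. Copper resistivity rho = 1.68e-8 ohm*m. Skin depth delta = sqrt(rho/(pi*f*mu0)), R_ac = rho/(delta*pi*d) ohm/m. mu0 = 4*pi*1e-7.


delta = sqrt(1.68e-8 / (pi * 7.2849e+09 * 4*pi*1e-7)) = 7.642984e-07 m
R_ac = 1.68e-8 / (7.642984e-07 * pi * 4.8445e-03) = 1.444 ohm/m

1.444 ohm/m


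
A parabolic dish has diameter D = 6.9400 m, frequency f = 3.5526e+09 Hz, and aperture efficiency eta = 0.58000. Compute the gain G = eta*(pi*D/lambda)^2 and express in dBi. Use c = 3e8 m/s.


lambda = c / f = 3.0000e+08 / 3.5526e+09 = 0.08444520 m
G_linear = 0.58000 * (pi * 6.9400 / 0.08444520)^2 = 38663.11
G_dBi = 10 * log10(38663.11) = 45.87 dBi

45.87 dBi


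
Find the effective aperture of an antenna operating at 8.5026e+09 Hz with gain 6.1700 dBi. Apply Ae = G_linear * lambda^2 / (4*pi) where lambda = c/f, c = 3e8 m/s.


lambda = c / f = 3.0000e+08 / 8.5026e+09 = 0.03528333 m
G_linear = 10^(6.1700/10) = 4.139997
Ae = G_linear * lambda^2 / (4*pi) = 4.139997 * 0.03528333^2 / (4*pi) = 4.101e-04 m^2

4.101e-04 m^2


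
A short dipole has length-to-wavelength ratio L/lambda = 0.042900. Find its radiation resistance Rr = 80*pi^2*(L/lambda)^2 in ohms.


Rr = 80 * pi^2 * (0.042900)^2 = 80 * 9.869604 * 1.840410e-03 = 1.453 ohm

1.453 ohm


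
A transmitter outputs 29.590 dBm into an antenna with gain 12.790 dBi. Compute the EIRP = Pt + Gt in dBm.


EIRP = Pt + Gt = 29.590 + 12.790 = 42.38 dBm

42.38 dBm


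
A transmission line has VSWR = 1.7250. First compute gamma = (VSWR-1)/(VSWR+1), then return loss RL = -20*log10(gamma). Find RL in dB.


gamma = (1.7250 - 1) / (1.7250 + 1) = 0.2660550
RL = -20 * log10(0.2660550) = 11.50 dB

11.50 dB


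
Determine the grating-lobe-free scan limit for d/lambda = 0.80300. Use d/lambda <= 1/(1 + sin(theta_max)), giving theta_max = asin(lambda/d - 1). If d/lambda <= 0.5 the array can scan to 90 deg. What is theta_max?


lambda/d - 1 = 1/0.80300 - 1 = 0.2453300
theta_max = asin(0.2453300) = 14.20 deg

14.20 deg


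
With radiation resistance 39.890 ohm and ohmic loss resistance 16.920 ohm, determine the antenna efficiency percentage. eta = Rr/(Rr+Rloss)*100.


eta = 39.890 / (39.890 + 16.920) * 100 = 70.22%

70.22%


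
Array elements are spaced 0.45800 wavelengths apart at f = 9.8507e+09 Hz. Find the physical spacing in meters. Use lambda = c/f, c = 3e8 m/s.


lambda = c / f = 3.0000e+08 / 9.8507e+09 = 0.03045469 m
d = 0.45800 * 0.03045469 = 0.01395 m

0.01395 m


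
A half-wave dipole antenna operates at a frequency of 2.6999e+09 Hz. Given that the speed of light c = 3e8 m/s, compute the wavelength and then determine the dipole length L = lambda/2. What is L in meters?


lambda = c / f = 3.0000e+08 / 2.6999e+09 = 0.1111152 m
L = lambda / 2 = 0.1111152 / 2 = 0.05556 m

0.05556 m


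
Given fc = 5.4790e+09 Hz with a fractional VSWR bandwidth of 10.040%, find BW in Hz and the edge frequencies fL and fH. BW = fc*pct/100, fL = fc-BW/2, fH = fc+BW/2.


BW = 5.4790e+09 * 10.040/100 = 5.500916e+08 Hz
fL = 5.4790e+09 - 5.500916e+08/2 = 5.204e+09 Hz
fH = 5.4790e+09 + 5.500916e+08/2 = 5.754e+09 Hz

BW=5.501e+08 Hz, fL=5.204e+09 Hz, fH=5.754e+09 Hz


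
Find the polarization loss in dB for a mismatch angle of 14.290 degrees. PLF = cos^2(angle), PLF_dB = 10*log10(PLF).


PLF_linear = cos^2(14.290 deg) = 0.9390750
PLF_dB = 10 * log10(0.9390750) = -0.2730 dB

-0.2730 dB


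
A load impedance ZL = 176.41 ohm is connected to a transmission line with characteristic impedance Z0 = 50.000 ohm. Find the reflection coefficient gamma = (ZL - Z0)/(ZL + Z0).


gamma = (176.41 - 50.000) / (176.41 + 50.000) = 0.5583

0.5583


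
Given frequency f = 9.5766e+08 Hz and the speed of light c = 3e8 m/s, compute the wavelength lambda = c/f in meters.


lambda = c / f = 3.0000e+08 / 9.5766e+08 = 0.3133 m

0.3133 m


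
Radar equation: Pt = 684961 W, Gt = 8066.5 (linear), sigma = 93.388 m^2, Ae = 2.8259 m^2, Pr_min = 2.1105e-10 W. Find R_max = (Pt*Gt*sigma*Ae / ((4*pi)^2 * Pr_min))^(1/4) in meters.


R^4 = 684961*8066.5*93.388*2.8259 / ((4*pi)^2 * 2.1105e-10) = 4.375158e+19
R_max = 4.375158e+19^0.25 = 81330 m

81330 m


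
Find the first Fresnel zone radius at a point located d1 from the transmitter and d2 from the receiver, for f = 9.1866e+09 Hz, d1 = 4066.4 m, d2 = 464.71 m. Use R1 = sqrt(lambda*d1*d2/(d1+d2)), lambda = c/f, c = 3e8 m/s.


lambda = c / f = 3.0000e+08 / 9.1866e+09 = 0.03265626 m
R1 = sqrt(0.03265626 * 4066.4 * 464.71 / (4066.4 + 464.71)) = 3.690 m

3.690 m


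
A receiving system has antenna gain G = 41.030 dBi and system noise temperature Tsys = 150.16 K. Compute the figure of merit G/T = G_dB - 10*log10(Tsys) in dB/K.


G/T = 41.030 - 10*log10(150.16) = 41.030 - 21.76554 = 19.26 dB/K

19.26 dB/K


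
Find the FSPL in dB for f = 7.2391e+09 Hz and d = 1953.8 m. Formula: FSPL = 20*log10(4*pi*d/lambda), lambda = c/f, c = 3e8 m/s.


lambda = c / f = 3.0000e+08 / 7.2391e+09 = 0.04144162 m
FSPL = 20 * log10(4*pi*1953.8/0.04144162) = 115.5 dB

115.5 dB


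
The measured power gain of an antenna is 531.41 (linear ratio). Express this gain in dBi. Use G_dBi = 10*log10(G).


G_dBi = 10 * log10(531.41) = 27.25 dBi

27.25 dBi


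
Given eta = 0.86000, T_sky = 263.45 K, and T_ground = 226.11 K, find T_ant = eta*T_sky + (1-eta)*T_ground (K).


T_ant = 0.86000 * 263.45 + (1 - 0.86000) * 226.11 = 258.2 K

258.2 K


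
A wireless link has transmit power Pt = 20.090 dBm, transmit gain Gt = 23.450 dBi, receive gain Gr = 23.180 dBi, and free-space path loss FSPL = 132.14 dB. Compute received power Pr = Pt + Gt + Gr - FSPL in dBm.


Pr = 20.090 + 23.450 + 23.180 - 132.14 = -65.42 dBm

-65.42 dBm


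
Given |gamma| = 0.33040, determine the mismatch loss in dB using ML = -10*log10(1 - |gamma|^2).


ML = -10 * log10(1 - 0.33040^2) = -10 * log10(0.89083584) = 0.5020 dB

0.5020 dB


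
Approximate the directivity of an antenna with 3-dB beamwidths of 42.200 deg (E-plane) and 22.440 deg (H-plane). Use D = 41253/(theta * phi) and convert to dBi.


D_linear = 41253 / (42.200 * 22.440) = 43.56325
D_dBi = 10 * log10(43.56325) = 16.39 dBi

16.39 dBi


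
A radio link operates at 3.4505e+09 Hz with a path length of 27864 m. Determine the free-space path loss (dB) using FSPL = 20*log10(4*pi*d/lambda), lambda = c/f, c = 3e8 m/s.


lambda = c / f = 3.0000e+08 / 3.4505e+09 = 0.08694392 m
FSPL = 20 * log10(4*pi*27864/0.08694392) = 132.1 dB

132.1 dB


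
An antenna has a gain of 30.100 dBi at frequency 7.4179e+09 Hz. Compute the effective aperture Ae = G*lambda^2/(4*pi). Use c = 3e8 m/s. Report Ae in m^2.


lambda = c / f = 3.0000e+08 / 7.4179e+09 = 0.04044271 m
G_linear = 10^(30.100/10) = 1023.293
Ae = G_linear * lambda^2 / (4*pi) = 1023.293 * 0.04044271^2 / (4*pi) = 0.1332 m^2

0.1332 m^2


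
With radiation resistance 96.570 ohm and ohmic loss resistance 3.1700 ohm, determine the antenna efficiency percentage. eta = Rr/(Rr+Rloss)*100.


eta = 96.570 / (96.570 + 3.1700) * 100 = 96.82%

96.82%


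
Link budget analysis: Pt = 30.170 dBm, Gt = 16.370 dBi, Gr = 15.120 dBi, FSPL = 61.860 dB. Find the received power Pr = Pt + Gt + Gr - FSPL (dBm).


Pr = 30.170 + 16.370 + 15.120 - 61.860 = -0.20 dBm

-0.20 dBm


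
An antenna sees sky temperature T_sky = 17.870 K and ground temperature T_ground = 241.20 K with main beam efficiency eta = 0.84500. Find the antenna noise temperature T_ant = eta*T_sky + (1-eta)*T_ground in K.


T_ant = 0.84500 * 17.870 + (1 - 0.84500) * 241.20 = 52.49 K

52.49 K


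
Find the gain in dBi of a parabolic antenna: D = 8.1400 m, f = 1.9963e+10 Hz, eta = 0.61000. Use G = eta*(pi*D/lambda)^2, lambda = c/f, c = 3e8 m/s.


lambda = c / f = 3.0000e+08 / 1.9963e+10 = 0.01502780 m
G_linear = 0.61000 * (pi * 8.1400 / 0.01502780)^2 = 1.766394e+06
G_dBi = 10 * log10(1.766394e+06) = 62.47 dBi

62.47 dBi


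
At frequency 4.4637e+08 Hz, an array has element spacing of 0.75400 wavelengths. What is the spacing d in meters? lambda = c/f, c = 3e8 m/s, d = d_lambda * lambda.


lambda = c / f = 3.0000e+08 / 4.4637e+08 = 0.6720882 m
d = 0.75400 * 0.6720882 = 0.5068 m

0.5068 m


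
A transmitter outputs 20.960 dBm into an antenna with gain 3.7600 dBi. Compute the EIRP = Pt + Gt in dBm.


EIRP = Pt + Gt = 20.960 + 3.7600 = 24.72 dBm

24.72 dBm


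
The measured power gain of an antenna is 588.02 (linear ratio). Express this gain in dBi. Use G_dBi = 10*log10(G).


G_dBi = 10 * log10(588.02) = 27.69 dBi

27.69 dBi


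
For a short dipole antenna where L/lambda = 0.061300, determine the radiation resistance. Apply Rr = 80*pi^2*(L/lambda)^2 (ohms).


Rr = 80 * pi^2 * (0.061300)^2 = 80 * 9.869604 * 3.757690e-03 = 2.967 ohm

2.967 ohm


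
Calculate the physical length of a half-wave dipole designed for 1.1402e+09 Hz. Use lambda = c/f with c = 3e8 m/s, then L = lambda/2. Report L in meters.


lambda = c / f = 3.0000e+08 / 1.1402e+09 = 0.2631117 m
L = lambda / 2 = 0.2631117 / 2 = 0.1316 m

0.1316 m


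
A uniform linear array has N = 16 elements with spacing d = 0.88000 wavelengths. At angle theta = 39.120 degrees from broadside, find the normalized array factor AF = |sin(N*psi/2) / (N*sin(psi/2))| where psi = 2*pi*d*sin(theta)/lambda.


psi = 2*pi*0.88000*sin(39.120 deg) = 3.488632 rad
AF = |sin(16*3.488632/2) / (16*sin(3.488632/2))| = 0.02267

0.02267


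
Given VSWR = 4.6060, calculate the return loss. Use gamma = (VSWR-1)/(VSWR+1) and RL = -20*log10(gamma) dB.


gamma = (4.6060 - 1) / (4.6060 + 1) = 0.6432394
RL = -20 * log10(0.6432394) = 3.833 dB

3.833 dB


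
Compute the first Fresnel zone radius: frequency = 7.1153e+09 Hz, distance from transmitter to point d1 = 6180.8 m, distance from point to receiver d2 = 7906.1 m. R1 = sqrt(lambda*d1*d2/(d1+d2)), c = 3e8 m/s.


lambda = c / f = 3.0000e+08 / 7.1153e+09 = 0.04216266 m
R1 = sqrt(0.04216266 * 6180.8 * 7906.1 / (6180.8 + 7906.1)) = 12.09 m

12.09 m


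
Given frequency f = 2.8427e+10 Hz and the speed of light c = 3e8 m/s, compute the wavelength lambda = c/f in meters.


lambda = c / f = 3.0000e+08 / 2.8427e+10 = 0.01055 m

0.01055 m


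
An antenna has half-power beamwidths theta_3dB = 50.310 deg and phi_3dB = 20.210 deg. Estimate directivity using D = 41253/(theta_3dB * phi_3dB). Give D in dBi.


D_linear = 41253 / (50.310 * 20.210) = 40.57279
D_dBi = 10 * log10(40.57279) = 16.08 dBi

16.08 dBi
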